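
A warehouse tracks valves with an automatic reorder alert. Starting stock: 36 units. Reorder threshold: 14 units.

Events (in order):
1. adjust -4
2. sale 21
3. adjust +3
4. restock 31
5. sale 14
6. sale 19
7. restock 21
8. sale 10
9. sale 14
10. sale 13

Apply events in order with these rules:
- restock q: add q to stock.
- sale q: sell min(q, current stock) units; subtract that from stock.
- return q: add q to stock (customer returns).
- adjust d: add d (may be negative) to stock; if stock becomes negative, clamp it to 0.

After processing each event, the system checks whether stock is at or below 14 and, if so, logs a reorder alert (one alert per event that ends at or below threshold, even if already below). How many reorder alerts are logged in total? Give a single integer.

Processing events:
Start: stock = 36
  Event 1 (adjust -4): 36 + -4 = 32
  Event 2 (sale 21): sell min(21,32)=21. stock: 32 - 21 = 11. total_sold = 21
  Event 3 (adjust +3): 11 + 3 = 14
  Event 4 (restock 31): 14 + 31 = 45
  Event 5 (sale 14): sell min(14,45)=14. stock: 45 - 14 = 31. total_sold = 35
  Event 6 (sale 19): sell min(19,31)=19. stock: 31 - 19 = 12. total_sold = 54
  Event 7 (restock 21): 12 + 21 = 33
  Event 8 (sale 10): sell min(10,33)=10. stock: 33 - 10 = 23. total_sold = 64
  Event 9 (sale 14): sell min(14,23)=14. stock: 23 - 14 = 9. total_sold = 78
  Event 10 (sale 13): sell min(13,9)=9. stock: 9 - 9 = 0. total_sold = 87
Final: stock = 0, total_sold = 87

Checking against threshold 14:
  After event 1: stock=32 > 14
  After event 2: stock=11 <= 14 -> ALERT
  After event 3: stock=14 <= 14 -> ALERT
  After event 4: stock=45 > 14
  After event 5: stock=31 > 14
  After event 6: stock=12 <= 14 -> ALERT
  After event 7: stock=33 > 14
  After event 8: stock=23 > 14
  After event 9: stock=9 <= 14 -> ALERT
  After event 10: stock=0 <= 14 -> ALERT
Alert events: [2, 3, 6, 9, 10]. Count = 5

Answer: 5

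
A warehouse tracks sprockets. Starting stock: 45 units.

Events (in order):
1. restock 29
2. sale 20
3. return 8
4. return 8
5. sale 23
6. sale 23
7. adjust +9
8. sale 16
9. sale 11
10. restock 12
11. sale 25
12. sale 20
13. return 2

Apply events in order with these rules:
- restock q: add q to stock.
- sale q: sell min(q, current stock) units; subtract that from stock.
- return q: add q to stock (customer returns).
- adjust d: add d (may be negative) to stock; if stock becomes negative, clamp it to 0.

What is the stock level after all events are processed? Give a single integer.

Processing events:
Start: stock = 45
  Event 1 (restock 29): 45 + 29 = 74
  Event 2 (sale 20): sell min(20,74)=20. stock: 74 - 20 = 54. total_sold = 20
  Event 3 (return 8): 54 + 8 = 62
  Event 4 (return 8): 62 + 8 = 70
  Event 5 (sale 23): sell min(23,70)=23. stock: 70 - 23 = 47. total_sold = 43
  Event 6 (sale 23): sell min(23,47)=23. stock: 47 - 23 = 24. total_sold = 66
  Event 7 (adjust +9): 24 + 9 = 33
  Event 8 (sale 16): sell min(16,33)=16. stock: 33 - 16 = 17. total_sold = 82
  Event 9 (sale 11): sell min(11,17)=11. stock: 17 - 11 = 6. total_sold = 93
  Event 10 (restock 12): 6 + 12 = 18
  Event 11 (sale 25): sell min(25,18)=18. stock: 18 - 18 = 0. total_sold = 111
  Event 12 (sale 20): sell min(20,0)=0. stock: 0 - 0 = 0. total_sold = 111
  Event 13 (return 2): 0 + 2 = 2
Final: stock = 2, total_sold = 111

Answer: 2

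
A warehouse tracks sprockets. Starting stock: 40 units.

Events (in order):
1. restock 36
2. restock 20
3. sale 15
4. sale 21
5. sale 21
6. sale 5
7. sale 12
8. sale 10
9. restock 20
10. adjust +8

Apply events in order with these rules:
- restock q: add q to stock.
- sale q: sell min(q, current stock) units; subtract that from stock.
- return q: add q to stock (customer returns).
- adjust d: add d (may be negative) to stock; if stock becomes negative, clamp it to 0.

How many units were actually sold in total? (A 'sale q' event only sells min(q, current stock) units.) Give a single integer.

Answer: 84

Derivation:
Processing events:
Start: stock = 40
  Event 1 (restock 36): 40 + 36 = 76
  Event 2 (restock 20): 76 + 20 = 96
  Event 3 (sale 15): sell min(15,96)=15. stock: 96 - 15 = 81. total_sold = 15
  Event 4 (sale 21): sell min(21,81)=21. stock: 81 - 21 = 60. total_sold = 36
  Event 5 (sale 21): sell min(21,60)=21. stock: 60 - 21 = 39. total_sold = 57
  Event 6 (sale 5): sell min(5,39)=5. stock: 39 - 5 = 34. total_sold = 62
  Event 7 (sale 12): sell min(12,34)=12. stock: 34 - 12 = 22. total_sold = 74
  Event 8 (sale 10): sell min(10,22)=10. stock: 22 - 10 = 12. total_sold = 84
  Event 9 (restock 20): 12 + 20 = 32
  Event 10 (adjust +8): 32 + 8 = 40
Final: stock = 40, total_sold = 84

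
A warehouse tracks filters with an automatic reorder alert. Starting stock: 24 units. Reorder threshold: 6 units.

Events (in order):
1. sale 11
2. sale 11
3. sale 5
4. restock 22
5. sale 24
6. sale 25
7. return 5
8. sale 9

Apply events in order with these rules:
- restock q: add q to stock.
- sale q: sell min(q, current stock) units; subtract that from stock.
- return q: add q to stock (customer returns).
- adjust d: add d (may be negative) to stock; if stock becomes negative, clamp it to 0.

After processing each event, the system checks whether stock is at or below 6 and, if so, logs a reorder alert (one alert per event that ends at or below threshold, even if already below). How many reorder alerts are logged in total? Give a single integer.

Answer: 6

Derivation:
Processing events:
Start: stock = 24
  Event 1 (sale 11): sell min(11,24)=11. stock: 24 - 11 = 13. total_sold = 11
  Event 2 (sale 11): sell min(11,13)=11. stock: 13 - 11 = 2. total_sold = 22
  Event 3 (sale 5): sell min(5,2)=2. stock: 2 - 2 = 0. total_sold = 24
  Event 4 (restock 22): 0 + 22 = 22
  Event 5 (sale 24): sell min(24,22)=22. stock: 22 - 22 = 0. total_sold = 46
  Event 6 (sale 25): sell min(25,0)=0. stock: 0 - 0 = 0. total_sold = 46
  Event 7 (return 5): 0 + 5 = 5
  Event 8 (sale 9): sell min(9,5)=5. stock: 5 - 5 = 0. total_sold = 51
Final: stock = 0, total_sold = 51

Checking against threshold 6:
  After event 1: stock=13 > 6
  After event 2: stock=2 <= 6 -> ALERT
  After event 3: stock=0 <= 6 -> ALERT
  After event 4: stock=22 > 6
  After event 5: stock=0 <= 6 -> ALERT
  After event 6: stock=0 <= 6 -> ALERT
  After event 7: stock=5 <= 6 -> ALERT
  After event 8: stock=0 <= 6 -> ALERT
Alert events: [2, 3, 5, 6, 7, 8]. Count = 6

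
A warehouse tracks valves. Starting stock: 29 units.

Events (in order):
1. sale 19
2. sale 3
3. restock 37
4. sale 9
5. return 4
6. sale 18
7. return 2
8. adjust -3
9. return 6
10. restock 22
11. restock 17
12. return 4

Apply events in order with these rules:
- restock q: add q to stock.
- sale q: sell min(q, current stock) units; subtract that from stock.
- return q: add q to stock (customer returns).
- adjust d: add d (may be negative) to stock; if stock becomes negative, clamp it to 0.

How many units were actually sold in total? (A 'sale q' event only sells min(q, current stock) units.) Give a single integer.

Answer: 49

Derivation:
Processing events:
Start: stock = 29
  Event 1 (sale 19): sell min(19,29)=19. stock: 29 - 19 = 10. total_sold = 19
  Event 2 (sale 3): sell min(3,10)=3. stock: 10 - 3 = 7. total_sold = 22
  Event 3 (restock 37): 7 + 37 = 44
  Event 4 (sale 9): sell min(9,44)=9. stock: 44 - 9 = 35. total_sold = 31
  Event 5 (return 4): 35 + 4 = 39
  Event 6 (sale 18): sell min(18,39)=18. stock: 39 - 18 = 21. total_sold = 49
  Event 7 (return 2): 21 + 2 = 23
  Event 8 (adjust -3): 23 + -3 = 20
  Event 9 (return 6): 20 + 6 = 26
  Event 10 (restock 22): 26 + 22 = 48
  Event 11 (restock 17): 48 + 17 = 65
  Event 12 (return 4): 65 + 4 = 69
Final: stock = 69, total_sold = 49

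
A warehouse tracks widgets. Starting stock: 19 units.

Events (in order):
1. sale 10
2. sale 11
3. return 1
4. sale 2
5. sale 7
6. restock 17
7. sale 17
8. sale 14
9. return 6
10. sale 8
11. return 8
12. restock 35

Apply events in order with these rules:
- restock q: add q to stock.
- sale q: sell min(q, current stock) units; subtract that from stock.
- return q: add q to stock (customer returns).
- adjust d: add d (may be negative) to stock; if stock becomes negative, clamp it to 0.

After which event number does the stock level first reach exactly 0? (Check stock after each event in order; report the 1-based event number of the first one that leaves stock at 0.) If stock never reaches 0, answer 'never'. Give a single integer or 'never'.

Processing events:
Start: stock = 19
  Event 1 (sale 10): sell min(10,19)=10. stock: 19 - 10 = 9. total_sold = 10
  Event 2 (sale 11): sell min(11,9)=9. stock: 9 - 9 = 0. total_sold = 19
  Event 3 (return 1): 0 + 1 = 1
  Event 4 (sale 2): sell min(2,1)=1. stock: 1 - 1 = 0. total_sold = 20
  Event 5 (sale 7): sell min(7,0)=0. stock: 0 - 0 = 0. total_sold = 20
  Event 6 (restock 17): 0 + 17 = 17
  Event 7 (sale 17): sell min(17,17)=17. stock: 17 - 17 = 0. total_sold = 37
  Event 8 (sale 14): sell min(14,0)=0. stock: 0 - 0 = 0. total_sold = 37
  Event 9 (return 6): 0 + 6 = 6
  Event 10 (sale 8): sell min(8,6)=6. stock: 6 - 6 = 0. total_sold = 43
  Event 11 (return 8): 0 + 8 = 8
  Event 12 (restock 35): 8 + 35 = 43
Final: stock = 43, total_sold = 43

First zero at event 2.

Answer: 2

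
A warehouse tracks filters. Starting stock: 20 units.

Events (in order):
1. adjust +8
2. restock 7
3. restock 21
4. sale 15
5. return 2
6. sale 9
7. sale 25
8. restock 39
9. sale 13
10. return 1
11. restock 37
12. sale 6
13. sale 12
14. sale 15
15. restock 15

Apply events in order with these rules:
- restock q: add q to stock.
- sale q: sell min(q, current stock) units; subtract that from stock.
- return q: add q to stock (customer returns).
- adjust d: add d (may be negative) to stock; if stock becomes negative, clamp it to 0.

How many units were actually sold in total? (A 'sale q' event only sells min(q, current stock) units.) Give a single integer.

Processing events:
Start: stock = 20
  Event 1 (adjust +8): 20 + 8 = 28
  Event 2 (restock 7): 28 + 7 = 35
  Event 3 (restock 21): 35 + 21 = 56
  Event 4 (sale 15): sell min(15,56)=15. stock: 56 - 15 = 41. total_sold = 15
  Event 5 (return 2): 41 + 2 = 43
  Event 6 (sale 9): sell min(9,43)=9. stock: 43 - 9 = 34. total_sold = 24
  Event 7 (sale 25): sell min(25,34)=25. stock: 34 - 25 = 9. total_sold = 49
  Event 8 (restock 39): 9 + 39 = 48
  Event 9 (sale 13): sell min(13,48)=13. stock: 48 - 13 = 35. total_sold = 62
  Event 10 (return 1): 35 + 1 = 36
  Event 11 (restock 37): 36 + 37 = 73
  Event 12 (sale 6): sell min(6,73)=6. stock: 73 - 6 = 67. total_sold = 68
  Event 13 (sale 12): sell min(12,67)=12. stock: 67 - 12 = 55. total_sold = 80
  Event 14 (sale 15): sell min(15,55)=15. stock: 55 - 15 = 40. total_sold = 95
  Event 15 (restock 15): 40 + 15 = 55
Final: stock = 55, total_sold = 95

Answer: 95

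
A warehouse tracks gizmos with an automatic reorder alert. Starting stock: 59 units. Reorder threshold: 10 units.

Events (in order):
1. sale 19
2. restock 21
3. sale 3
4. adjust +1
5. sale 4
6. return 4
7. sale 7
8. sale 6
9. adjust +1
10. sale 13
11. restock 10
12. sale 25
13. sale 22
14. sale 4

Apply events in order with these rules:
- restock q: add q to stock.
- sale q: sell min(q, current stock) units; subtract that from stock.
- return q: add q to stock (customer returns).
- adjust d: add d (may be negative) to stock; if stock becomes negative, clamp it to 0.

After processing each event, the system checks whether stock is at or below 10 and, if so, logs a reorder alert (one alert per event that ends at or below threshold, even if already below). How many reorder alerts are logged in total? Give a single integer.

Answer: 2

Derivation:
Processing events:
Start: stock = 59
  Event 1 (sale 19): sell min(19,59)=19. stock: 59 - 19 = 40. total_sold = 19
  Event 2 (restock 21): 40 + 21 = 61
  Event 3 (sale 3): sell min(3,61)=3. stock: 61 - 3 = 58. total_sold = 22
  Event 4 (adjust +1): 58 + 1 = 59
  Event 5 (sale 4): sell min(4,59)=4. stock: 59 - 4 = 55. total_sold = 26
  Event 6 (return 4): 55 + 4 = 59
  Event 7 (sale 7): sell min(7,59)=7. stock: 59 - 7 = 52. total_sold = 33
  Event 8 (sale 6): sell min(6,52)=6. stock: 52 - 6 = 46. total_sold = 39
  Event 9 (adjust +1): 46 + 1 = 47
  Event 10 (sale 13): sell min(13,47)=13. stock: 47 - 13 = 34. total_sold = 52
  Event 11 (restock 10): 34 + 10 = 44
  Event 12 (sale 25): sell min(25,44)=25. stock: 44 - 25 = 19. total_sold = 77
  Event 13 (sale 22): sell min(22,19)=19. stock: 19 - 19 = 0. total_sold = 96
  Event 14 (sale 4): sell min(4,0)=0. stock: 0 - 0 = 0. total_sold = 96
Final: stock = 0, total_sold = 96

Checking against threshold 10:
  After event 1: stock=40 > 10
  After event 2: stock=61 > 10
  After event 3: stock=58 > 10
  After event 4: stock=59 > 10
  After event 5: stock=55 > 10
  After event 6: stock=59 > 10
  After event 7: stock=52 > 10
  After event 8: stock=46 > 10
  After event 9: stock=47 > 10
  After event 10: stock=34 > 10
  After event 11: stock=44 > 10
  After event 12: stock=19 > 10
  After event 13: stock=0 <= 10 -> ALERT
  After event 14: stock=0 <= 10 -> ALERT
Alert events: [13, 14]. Count = 2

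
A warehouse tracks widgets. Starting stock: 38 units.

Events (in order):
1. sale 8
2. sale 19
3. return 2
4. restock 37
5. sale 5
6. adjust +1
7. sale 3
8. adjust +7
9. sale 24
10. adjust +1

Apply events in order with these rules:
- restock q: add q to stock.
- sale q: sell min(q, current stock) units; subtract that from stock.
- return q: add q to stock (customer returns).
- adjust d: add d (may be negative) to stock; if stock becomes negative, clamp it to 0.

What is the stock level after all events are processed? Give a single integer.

Answer: 27

Derivation:
Processing events:
Start: stock = 38
  Event 1 (sale 8): sell min(8,38)=8. stock: 38 - 8 = 30. total_sold = 8
  Event 2 (sale 19): sell min(19,30)=19. stock: 30 - 19 = 11. total_sold = 27
  Event 3 (return 2): 11 + 2 = 13
  Event 4 (restock 37): 13 + 37 = 50
  Event 5 (sale 5): sell min(5,50)=5. stock: 50 - 5 = 45. total_sold = 32
  Event 6 (adjust +1): 45 + 1 = 46
  Event 7 (sale 3): sell min(3,46)=3. stock: 46 - 3 = 43. total_sold = 35
  Event 8 (adjust +7): 43 + 7 = 50
  Event 9 (sale 24): sell min(24,50)=24. stock: 50 - 24 = 26. total_sold = 59
  Event 10 (adjust +1): 26 + 1 = 27
Final: stock = 27, total_sold = 59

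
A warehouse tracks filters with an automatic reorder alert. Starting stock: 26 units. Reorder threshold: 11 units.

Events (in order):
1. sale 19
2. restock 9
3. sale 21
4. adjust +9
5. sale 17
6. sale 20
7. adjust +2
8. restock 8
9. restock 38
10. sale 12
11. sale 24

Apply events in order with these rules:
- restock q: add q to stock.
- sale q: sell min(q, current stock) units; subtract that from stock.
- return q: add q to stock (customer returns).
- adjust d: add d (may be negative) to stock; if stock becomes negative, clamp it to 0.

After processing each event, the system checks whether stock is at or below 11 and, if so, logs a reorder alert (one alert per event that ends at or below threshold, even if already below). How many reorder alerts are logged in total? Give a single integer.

Processing events:
Start: stock = 26
  Event 1 (sale 19): sell min(19,26)=19. stock: 26 - 19 = 7. total_sold = 19
  Event 2 (restock 9): 7 + 9 = 16
  Event 3 (sale 21): sell min(21,16)=16. stock: 16 - 16 = 0. total_sold = 35
  Event 4 (adjust +9): 0 + 9 = 9
  Event 5 (sale 17): sell min(17,9)=9. stock: 9 - 9 = 0. total_sold = 44
  Event 6 (sale 20): sell min(20,0)=0. stock: 0 - 0 = 0. total_sold = 44
  Event 7 (adjust +2): 0 + 2 = 2
  Event 8 (restock 8): 2 + 8 = 10
  Event 9 (restock 38): 10 + 38 = 48
  Event 10 (sale 12): sell min(12,48)=12. stock: 48 - 12 = 36. total_sold = 56
  Event 11 (sale 24): sell min(24,36)=24. stock: 36 - 24 = 12. total_sold = 80
Final: stock = 12, total_sold = 80

Checking against threshold 11:
  After event 1: stock=7 <= 11 -> ALERT
  After event 2: stock=16 > 11
  After event 3: stock=0 <= 11 -> ALERT
  After event 4: stock=9 <= 11 -> ALERT
  After event 5: stock=0 <= 11 -> ALERT
  After event 6: stock=0 <= 11 -> ALERT
  After event 7: stock=2 <= 11 -> ALERT
  After event 8: stock=10 <= 11 -> ALERT
  After event 9: stock=48 > 11
  After event 10: stock=36 > 11
  After event 11: stock=12 > 11
Alert events: [1, 3, 4, 5, 6, 7, 8]. Count = 7

Answer: 7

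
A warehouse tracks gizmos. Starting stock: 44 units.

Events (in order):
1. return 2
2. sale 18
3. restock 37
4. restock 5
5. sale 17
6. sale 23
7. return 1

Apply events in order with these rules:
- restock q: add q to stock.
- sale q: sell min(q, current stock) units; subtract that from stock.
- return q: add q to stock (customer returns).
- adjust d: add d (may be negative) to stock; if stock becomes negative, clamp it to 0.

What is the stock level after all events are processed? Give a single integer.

Processing events:
Start: stock = 44
  Event 1 (return 2): 44 + 2 = 46
  Event 2 (sale 18): sell min(18,46)=18. stock: 46 - 18 = 28. total_sold = 18
  Event 3 (restock 37): 28 + 37 = 65
  Event 4 (restock 5): 65 + 5 = 70
  Event 5 (sale 17): sell min(17,70)=17. stock: 70 - 17 = 53. total_sold = 35
  Event 6 (sale 23): sell min(23,53)=23. stock: 53 - 23 = 30. total_sold = 58
  Event 7 (return 1): 30 + 1 = 31
Final: stock = 31, total_sold = 58

Answer: 31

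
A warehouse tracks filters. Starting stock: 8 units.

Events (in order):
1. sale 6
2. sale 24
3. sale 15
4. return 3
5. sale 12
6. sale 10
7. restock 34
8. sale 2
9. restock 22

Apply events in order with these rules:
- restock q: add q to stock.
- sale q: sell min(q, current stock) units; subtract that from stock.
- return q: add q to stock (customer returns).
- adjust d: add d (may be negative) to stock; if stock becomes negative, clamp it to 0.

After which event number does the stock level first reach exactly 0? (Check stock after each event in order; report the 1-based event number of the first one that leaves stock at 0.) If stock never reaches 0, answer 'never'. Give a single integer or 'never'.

Answer: 2

Derivation:
Processing events:
Start: stock = 8
  Event 1 (sale 6): sell min(6,8)=6. stock: 8 - 6 = 2. total_sold = 6
  Event 2 (sale 24): sell min(24,2)=2. stock: 2 - 2 = 0. total_sold = 8
  Event 3 (sale 15): sell min(15,0)=0. stock: 0 - 0 = 0. total_sold = 8
  Event 4 (return 3): 0 + 3 = 3
  Event 5 (sale 12): sell min(12,3)=3. stock: 3 - 3 = 0. total_sold = 11
  Event 6 (sale 10): sell min(10,0)=0. stock: 0 - 0 = 0. total_sold = 11
  Event 7 (restock 34): 0 + 34 = 34
  Event 8 (sale 2): sell min(2,34)=2. stock: 34 - 2 = 32. total_sold = 13
  Event 9 (restock 22): 32 + 22 = 54
Final: stock = 54, total_sold = 13

First zero at event 2.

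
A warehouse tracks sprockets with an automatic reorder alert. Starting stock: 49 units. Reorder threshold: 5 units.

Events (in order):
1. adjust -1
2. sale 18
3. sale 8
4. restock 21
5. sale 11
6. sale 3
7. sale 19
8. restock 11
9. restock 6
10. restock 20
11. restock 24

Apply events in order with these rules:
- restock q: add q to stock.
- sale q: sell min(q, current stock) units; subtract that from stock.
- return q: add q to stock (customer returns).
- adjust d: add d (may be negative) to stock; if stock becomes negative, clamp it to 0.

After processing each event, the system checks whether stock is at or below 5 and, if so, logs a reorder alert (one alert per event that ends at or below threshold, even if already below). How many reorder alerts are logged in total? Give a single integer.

Processing events:
Start: stock = 49
  Event 1 (adjust -1): 49 + -1 = 48
  Event 2 (sale 18): sell min(18,48)=18. stock: 48 - 18 = 30. total_sold = 18
  Event 3 (sale 8): sell min(8,30)=8. stock: 30 - 8 = 22. total_sold = 26
  Event 4 (restock 21): 22 + 21 = 43
  Event 5 (sale 11): sell min(11,43)=11. stock: 43 - 11 = 32. total_sold = 37
  Event 6 (sale 3): sell min(3,32)=3. stock: 32 - 3 = 29. total_sold = 40
  Event 7 (sale 19): sell min(19,29)=19. stock: 29 - 19 = 10. total_sold = 59
  Event 8 (restock 11): 10 + 11 = 21
  Event 9 (restock 6): 21 + 6 = 27
  Event 10 (restock 20): 27 + 20 = 47
  Event 11 (restock 24): 47 + 24 = 71
Final: stock = 71, total_sold = 59

Checking against threshold 5:
  After event 1: stock=48 > 5
  After event 2: stock=30 > 5
  After event 3: stock=22 > 5
  After event 4: stock=43 > 5
  After event 5: stock=32 > 5
  After event 6: stock=29 > 5
  After event 7: stock=10 > 5
  After event 8: stock=21 > 5
  After event 9: stock=27 > 5
  After event 10: stock=47 > 5
  After event 11: stock=71 > 5
Alert events: []. Count = 0

Answer: 0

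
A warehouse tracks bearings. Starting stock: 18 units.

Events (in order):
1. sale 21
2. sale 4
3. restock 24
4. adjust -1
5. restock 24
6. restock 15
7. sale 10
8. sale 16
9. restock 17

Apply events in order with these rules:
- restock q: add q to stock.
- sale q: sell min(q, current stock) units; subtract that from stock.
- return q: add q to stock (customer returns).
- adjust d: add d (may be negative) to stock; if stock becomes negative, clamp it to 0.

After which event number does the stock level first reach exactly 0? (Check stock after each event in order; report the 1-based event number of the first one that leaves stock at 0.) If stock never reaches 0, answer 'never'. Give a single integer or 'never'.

Processing events:
Start: stock = 18
  Event 1 (sale 21): sell min(21,18)=18. stock: 18 - 18 = 0. total_sold = 18
  Event 2 (sale 4): sell min(4,0)=0. stock: 0 - 0 = 0. total_sold = 18
  Event 3 (restock 24): 0 + 24 = 24
  Event 4 (adjust -1): 24 + -1 = 23
  Event 5 (restock 24): 23 + 24 = 47
  Event 6 (restock 15): 47 + 15 = 62
  Event 7 (sale 10): sell min(10,62)=10. stock: 62 - 10 = 52. total_sold = 28
  Event 8 (sale 16): sell min(16,52)=16. stock: 52 - 16 = 36. total_sold = 44
  Event 9 (restock 17): 36 + 17 = 53
Final: stock = 53, total_sold = 44

First zero at event 1.

Answer: 1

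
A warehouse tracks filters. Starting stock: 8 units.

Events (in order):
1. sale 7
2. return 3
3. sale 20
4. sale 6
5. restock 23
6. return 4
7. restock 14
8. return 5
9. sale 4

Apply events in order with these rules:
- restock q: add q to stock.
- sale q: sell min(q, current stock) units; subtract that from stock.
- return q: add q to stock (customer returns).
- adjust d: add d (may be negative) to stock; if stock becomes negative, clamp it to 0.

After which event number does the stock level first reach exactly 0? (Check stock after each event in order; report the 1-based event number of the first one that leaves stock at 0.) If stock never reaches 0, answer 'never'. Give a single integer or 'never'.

Answer: 3

Derivation:
Processing events:
Start: stock = 8
  Event 1 (sale 7): sell min(7,8)=7. stock: 8 - 7 = 1. total_sold = 7
  Event 2 (return 3): 1 + 3 = 4
  Event 3 (sale 20): sell min(20,4)=4. stock: 4 - 4 = 0. total_sold = 11
  Event 4 (sale 6): sell min(6,0)=0. stock: 0 - 0 = 0. total_sold = 11
  Event 5 (restock 23): 0 + 23 = 23
  Event 6 (return 4): 23 + 4 = 27
  Event 7 (restock 14): 27 + 14 = 41
  Event 8 (return 5): 41 + 5 = 46
  Event 9 (sale 4): sell min(4,46)=4. stock: 46 - 4 = 42. total_sold = 15
Final: stock = 42, total_sold = 15

First zero at event 3.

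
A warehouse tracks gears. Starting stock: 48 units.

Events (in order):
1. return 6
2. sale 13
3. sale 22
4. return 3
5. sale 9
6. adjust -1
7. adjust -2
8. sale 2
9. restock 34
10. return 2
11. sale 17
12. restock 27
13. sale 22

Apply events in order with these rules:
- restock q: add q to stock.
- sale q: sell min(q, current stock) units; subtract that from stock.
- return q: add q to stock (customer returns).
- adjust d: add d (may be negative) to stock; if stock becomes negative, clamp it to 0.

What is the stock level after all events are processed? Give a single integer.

Processing events:
Start: stock = 48
  Event 1 (return 6): 48 + 6 = 54
  Event 2 (sale 13): sell min(13,54)=13. stock: 54 - 13 = 41. total_sold = 13
  Event 3 (sale 22): sell min(22,41)=22. stock: 41 - 22 = 19. total_sold = 35
  Event 4 (return 3): 19 + 3 = 22
  Event 5 (sale 9): sell min(9,22)=9. stock: 22 - 9 = 13. total_sold = 44
  Event 6 (adjust -1): 13 + -1 = 12
  Event 7 (adjust -2): 12 + -2 = 10
  Event 8 (sale 2): sell min(2,10)=2. stock: 10 - 2 = 8. total_sold = 46
  Event 9 (restock 34): 8 + 34 = 42
  Event 10 (return 2): 42 + 2 = 44
  Event 11 (sale 17): sell min(17,44)=17. stock: 44 - 17 = 27. total_sold = 63
  Event 12 (restock 27): 27 + 27 = 54
  Event 13 (sale 22): sell min(22,54)=22. stock: 54 - 22 = 32. total_sold = 85
Final: stock = 32, total_sold = 85

Answer: 32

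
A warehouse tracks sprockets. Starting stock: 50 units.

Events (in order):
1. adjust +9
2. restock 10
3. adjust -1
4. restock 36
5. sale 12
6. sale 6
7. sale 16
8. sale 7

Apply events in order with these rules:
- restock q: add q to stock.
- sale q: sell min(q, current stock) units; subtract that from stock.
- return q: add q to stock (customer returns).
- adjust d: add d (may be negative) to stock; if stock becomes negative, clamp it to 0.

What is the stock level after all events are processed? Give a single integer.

Processing events:
Start: stock = 50
  Event 1 (adjust +9): 50 + 9 = 59
  Event 2 (restock 10): 59 + 10 = 69
  Event 3 (adjust -1): 69 + -1 = 68
  Event 4 (restock 36): 68 + 36 = 104
  Event 5 (sale 12): sell min(12,104)=12. stock: 104 - 12 = 92. total_sold = 12
  Event 6 (sale 6): sell min(6,92)=6. stock: 92 - 6 = 86. total_sold = 18
  Event 7 (sale 16): sell min(16,86)=16. stock: 86 - 16 = 70. total_sold = 34
  Event 8 (sale 7): sell min(7,70)=7. stock: 70 - 7 = 63. total_sold = 41
Final: stock = 63, total_sold = 41

Answer: 63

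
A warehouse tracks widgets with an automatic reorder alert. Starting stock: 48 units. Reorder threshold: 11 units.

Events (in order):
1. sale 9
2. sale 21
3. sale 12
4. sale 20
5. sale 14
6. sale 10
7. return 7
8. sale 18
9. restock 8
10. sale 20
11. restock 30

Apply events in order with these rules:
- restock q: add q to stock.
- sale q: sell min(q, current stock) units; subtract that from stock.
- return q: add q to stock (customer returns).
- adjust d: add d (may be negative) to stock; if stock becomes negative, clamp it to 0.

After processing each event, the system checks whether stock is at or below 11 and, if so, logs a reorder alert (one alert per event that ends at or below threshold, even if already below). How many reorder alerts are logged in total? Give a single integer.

Processing events:
Start: stock = 48
  Event 1 (sale 9): sell min(9,48)=9. stock: 48 - 9 = 39. total_sold = 9
  Event 2 (sale 21): sell min(21,39)=21. stock: 39 - 21 = 18. total_sold = 30
  Event 3 (sale 12): sell min(12,18)=12. stock: 18 - 12 = 6. total_sold = 42
  Event 4 (sale 20): sell min(20,6)=6. stock: 6 - 6 = 0. total_sold = 48
  Event 5 (sale 14): sell min(14,0)=0. stock: 0 - 0 = 0. total_sold = 48
  Event 6 (sale 10): sell min(10,0)=0. stock: 0 - 0 = 0. total_sold = 48
  Event 7 (return 7): 0 + 7 = 7
  Event 8 (sale 18): sell min(18,7)=7. stock: 7 - 7 = 0. total_sold = 55
  Event 9 (restock 8): 0 + 8 = 8
  Event 10 (sale 20): sell min(20,8)=8. stock: 8 - 8 = 0. total_sold = 63
  Event 11 (restock 30): 0 + 30 = 30
Final: stock = 30, total_sold = 63

Checking against threshold 11:
  After event 1: stock=39 > 11
  After event 2: stock=18 > 11
  After event 3: stock=6 <= 11 -> ALERT
  After event 4: stock=0 <= 11 -> ALERT
  After event 5: stock=0 <= 11 -> ALERT
  After event 6: stock=0 <= 11 -> ALERT
  After event 7: stock=7 <= 11 -> ALERT
  After event 8: stock=0 <= 11 -> ALERT
  After event 9: stock=8 <= 11 -> ALERT
  After event 10: stock=0 <= 11 -> ALERT
  After event 11: stock=30 > 11
Alert events: [3, 4, 5, 6, 7, 8, 9, 10]. Count = 8

Answer: 8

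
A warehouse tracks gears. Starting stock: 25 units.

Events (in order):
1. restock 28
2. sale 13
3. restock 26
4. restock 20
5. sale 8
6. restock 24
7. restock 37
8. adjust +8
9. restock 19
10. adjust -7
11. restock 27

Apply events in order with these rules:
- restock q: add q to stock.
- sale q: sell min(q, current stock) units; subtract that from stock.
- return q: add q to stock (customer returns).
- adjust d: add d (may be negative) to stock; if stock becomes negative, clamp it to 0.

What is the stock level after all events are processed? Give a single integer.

Answer: 186

Derivation:
Processing events:
Start: stock = 25
  Event 1 (restock 28): 25 + 28 = 53
  Event 2 (sale 13): sell min(13,53)=13. stock: 53 - 13 = 40. total_sold = 13
  Event 3 (restock 26): 40 + 26 = 66
  Event 4 (restock 20): 66 + 20 = 86
  Event 5 (sale 8): sell min(8,86)=8. stock: 86 - 8 = 78. total_sold = 21
  Event 6 (restock 24): 78 + 24 = 102
  Event 7 (restock 37): 102 + 37 = 139
  Event 8 (adjust +8): 139 + 8 = 147
  Event 9 (restock 19): 147 + 19 = 166
  Event 10 (adjust -7): 166 + -7 = 159
  Event 11 (restock 27): 159 + 27 = 186
Final: stock = 186, total_sold = 21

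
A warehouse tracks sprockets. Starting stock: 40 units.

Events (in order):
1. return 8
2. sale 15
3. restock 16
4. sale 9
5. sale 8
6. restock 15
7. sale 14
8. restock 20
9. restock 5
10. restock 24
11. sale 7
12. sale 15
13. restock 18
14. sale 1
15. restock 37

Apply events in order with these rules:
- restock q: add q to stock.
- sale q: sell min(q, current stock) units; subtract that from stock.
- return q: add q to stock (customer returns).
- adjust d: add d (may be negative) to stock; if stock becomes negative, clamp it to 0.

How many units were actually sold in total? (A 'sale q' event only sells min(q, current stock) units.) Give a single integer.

Answer: 69

Derivation:
Processing events:
Start: stock = 40
  Event 1 (return 8): 40 + 8 = 48
  Event 2 (sale 15): sell min(15,48)=15. stock: 48 - 15 = 33. total_sold = 15
  Event 3 (restock 16): 33 + 16 = 49
  Event 4 (sale 9): sell min(9,49)=9. stock: 49 - 9 = 40. total_sold = 24
  Event 5 (sale 8): sell min(8,40)=8. stock: 40 - 8 = 32. total_sold = 32
  Event 6 (restock 15): 32 + 15 = 47
  Event 7 (sale 14): sell min(14,47)=14. stock: 47 - 14 = 33. total_sold = 46
  Event 8 (restock 20): 33 + 20 = 53
  Event 9 (restock 5): 53 + 5 = 58
  Event 10 (restock 24): 58 + 24 = 82
  Event 11 (sale 7): sell min(7,82)=7. stock: 82 - 7 = 75. total_sold = 53
  Event 12 (sale 15): sell min(15,75)=15. stock: 75 - 15 = 60. total_sold = 68
  Event 13 (restock 18): 60 + 18 = 78
  Event 14 (sale 1): sell min(1,78)=1. stock: 78 - 1 = 77. total_sold = 69
  Event 15 (restock 37): 77 + 37 = 114
Final: stock = 114, total_sold = 69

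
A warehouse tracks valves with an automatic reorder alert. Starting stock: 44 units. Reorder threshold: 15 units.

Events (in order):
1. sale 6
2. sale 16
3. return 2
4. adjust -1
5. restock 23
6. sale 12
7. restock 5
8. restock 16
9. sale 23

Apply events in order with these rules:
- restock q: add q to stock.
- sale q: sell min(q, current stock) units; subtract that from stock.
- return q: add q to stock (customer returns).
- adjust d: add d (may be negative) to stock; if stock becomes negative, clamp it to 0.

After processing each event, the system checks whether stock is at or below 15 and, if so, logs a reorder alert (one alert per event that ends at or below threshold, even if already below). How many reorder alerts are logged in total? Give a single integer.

Answer: 0

Derivation:
Processing events:
Start: stock = 44
  Event 1 (sale 6): sell min(6,44)=6. stock: 44 - 6 = 38. total_sold = 6
  Event 2 (sale 16): sell min(16,38)=16. stock: 38 - 16 = 22. total_sold = 22
  Event 3 (return 2): 22 + 2 = 24
  Event 4 (adjust -1): 24 + -1 = 23
  Event 5 (restock 23): 23 + 23 = 46
  Event 6 (sale 12): sell min(12,46)=12. stock: 46 - 12 = 34. total_sold = 34
  Event 7 (restock 5): 34 + 5 = 39
  Event 8 (restock 16): 39 + 16 = 55
  Event 9 (sale 23): sell min(23,55)=23. stock: 55 - 23 = 32. total_sold = 57
Final: stock = 32, total_sold = 57

Checking against threshold 15:
  After event 1: stock=38 > 15
  After event 2: stock=22 > 15
  After event 3: stock=24 > 15
  After event 4: stock=23 > 15
  After event 5: stock=46 > 15
  After event 6: stock=34 > 15
  After event 7: stock=39 > 15
  After event 8: stock=55 > 15
  After event 9: stock=32 > 15
Alert events: []. Count = 0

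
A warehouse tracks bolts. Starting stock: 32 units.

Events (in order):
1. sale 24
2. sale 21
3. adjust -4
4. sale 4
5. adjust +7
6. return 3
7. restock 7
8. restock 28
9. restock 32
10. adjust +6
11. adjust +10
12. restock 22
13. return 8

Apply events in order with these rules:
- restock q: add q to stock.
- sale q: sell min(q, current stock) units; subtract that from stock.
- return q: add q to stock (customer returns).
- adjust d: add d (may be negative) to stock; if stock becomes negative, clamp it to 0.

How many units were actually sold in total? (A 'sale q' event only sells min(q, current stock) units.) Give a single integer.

Answer: 32

Derivation:
Processing events:
Start: stock = 32
  Event 1 (sale 24): sell min(24,32)=24. stock: 32 - 24 = 8. total_sold = 24
  Event 2 (sale 21): sell min(21,8)=8. stock: 8 - 8 = 0. total_sold = 32
  Event 3 (adjust -4): 0 + -4 = 0 (clamped to 0)
  Event 4 (sale 4): sell min(4,0)=0. stock: 0 - 0 = 0. total_sold = 32
  Event 5 (adjust +7): 0 + 7 = 7
  Event 6 (return 3): 7 + 3 = 10
  Event 7 (restock 7): 10 + 7 = 17
  Event 8 (restock 28): 17 + 28 = 45
  Event 9 (restock 32): 45 + 32 = 77
  Event 10 (adjust +6): 77 + 6 = 83
  Event 11 (adjust +10): 83 + 10 = 93
  Event 12 (restock 22): 93 + 22 = 115
  Event 13 (return 8): 115 + 8 = 123
Final: stock = 123, total_sold = 32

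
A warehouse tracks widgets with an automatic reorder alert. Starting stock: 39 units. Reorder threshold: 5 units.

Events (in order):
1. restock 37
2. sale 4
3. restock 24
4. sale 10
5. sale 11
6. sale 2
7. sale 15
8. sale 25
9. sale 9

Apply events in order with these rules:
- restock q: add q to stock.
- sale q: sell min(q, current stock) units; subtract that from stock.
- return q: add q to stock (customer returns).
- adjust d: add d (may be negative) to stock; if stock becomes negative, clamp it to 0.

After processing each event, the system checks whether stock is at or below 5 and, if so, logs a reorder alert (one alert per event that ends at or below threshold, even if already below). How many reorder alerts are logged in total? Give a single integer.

Processing events:
Start: stock = 39
  Event 1 (restock 37): 39 + 37 = 76
  Event 2 (sale 4): sell min(4,76)=4. stock: 76 - 4 = 72. total_sold = 4
  Event 3 (restock 24): 72 + 24 = 96
  Event 4 (sale 10): sell min(10,96)=10. stock: 96 - 10 = 86. total_sold = 14
  Event 5 (sale 11): sell min(11,86)=11. stock: 86 - 11 = 75. total_sold = 25
  Event 6 (sale 2): sell min(2,75)=2. stock: 75 - 2 = 73. total_sold = 27
  Event 7 (sale 15): sell min(15,73)=15. stock: 73 - 15 = 58. total_sold = 42
  Event 8 (sale 25): sell min(25,58)=25. stock: 58 - 25 = 33. total_sold = 67
  Event 9 (sale 9): sell min(9,33)=9. stock: 33 - 9 = 24. total_sold = 76
Final: stock = 24, total_sold = 76

Checking against threshold 5:
  After event 1: stock=76 > 5
  After event 2: stock=72 > 5
  After event 3: stock=96 > 5
  After event 4: stock=86 > 5
  After event 5: stock=75 > 5
  After event 6: stock=73 > 5
  After event 7: stock=58 > 5
  After event 8: stock=33 > 5
  After event 9: stock=24 > 5
Alert events: []. Count = 0

Answer: 0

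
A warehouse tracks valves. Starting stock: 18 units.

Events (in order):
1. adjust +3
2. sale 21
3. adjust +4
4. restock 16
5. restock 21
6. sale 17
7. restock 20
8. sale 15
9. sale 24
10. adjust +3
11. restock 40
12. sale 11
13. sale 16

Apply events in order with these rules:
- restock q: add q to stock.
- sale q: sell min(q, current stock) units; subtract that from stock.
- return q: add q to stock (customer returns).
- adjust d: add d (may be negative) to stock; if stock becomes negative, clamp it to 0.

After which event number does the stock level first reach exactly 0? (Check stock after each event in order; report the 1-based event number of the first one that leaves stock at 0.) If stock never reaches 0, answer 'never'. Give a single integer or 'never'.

Processing events:
Start: stock = 18
  Event 1 (adjust +3): 18 + 3 = 21
  Event 2 (sale 21): sell min(21,21)=21. stock: 21 - 21 = 0. total_sold = 21
  Event 3 (adjust +4): 0 + 4 = 4
  Event 4 (restock 16): 4 + 16 = 20
  Event 5 (restock 21): 20 + 21 = 41
  Event 6 (sale 17): sell min(17,41)=17. stock: 41 - 17 = 24. total_sold = 38
  Event 7 (restock 20): 24 + 20 = 44
  Event 8 (sale 15): sell min(15,44)=15. stock: 44 - 15 = 29. total_sold = 53
  Event 9 (sale 24): sell min(24,29)=24. stock: 29 - 24 = 5. total_sold = 77
  Event 10 (adjust +3): 5 + 3 = 8
  Event 11 (restock 40): 8 + 40 = 48
  Event 12 (sale 11): sell min(11,48)=11. stock: 48 - 11 = 37. total_sold = 88
  Event 13 (sale 16): sell min(16,37)=16. stock: 37 - 16 = 21. total_sold = 104
Final: stock = 21, total_sold = 104

First zero at event 2.

Answer: 2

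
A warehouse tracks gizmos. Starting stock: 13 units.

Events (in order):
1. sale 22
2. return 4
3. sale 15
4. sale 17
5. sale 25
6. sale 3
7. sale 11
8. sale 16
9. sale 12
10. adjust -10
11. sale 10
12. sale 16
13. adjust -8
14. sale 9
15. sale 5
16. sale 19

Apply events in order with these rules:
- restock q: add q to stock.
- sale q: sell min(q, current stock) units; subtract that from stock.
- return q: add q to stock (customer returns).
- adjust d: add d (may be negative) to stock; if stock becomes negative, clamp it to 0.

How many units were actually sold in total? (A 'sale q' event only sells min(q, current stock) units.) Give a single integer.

Answer: 17

Derivation:
Processing events:
Start: stock = 13
  Event 1 (sale 22): sell min(22,13)=13. stock: 13 - 13 = 0. total_sold = 13
  Event 2 (return 4): 0 + 4 = 4
  Event 3 (sale 15): sell min(15,4)=4. stock: 4 - 4 = 0. total_sold = 17
  Event 4 (sale 17): sell min(17,0)=0. stock: 0 - 0 = 0. total_sold = 17
  Event 5 (sale 25): sell min(25,0)=0. stock: 0 - 0 = 0. total_sold = 17
  Event 6 (sale 3): sell min(3,0)=0. stock: 0 - 0 = 0. total_sold = 17
  Event 7 (sale 11): sell min(11,0)=0. stock: 0 - 0 = 0. total_sold = 17
  Event 8 (sale 16): sell min(16,0)=0. stock: 0 - 0 = 0. total_sold = 17
  Event 9 (sale 12): sell min(12,0)=0. stock: 0 - 0 = 0. total_sold = 17
  Event 10 (adjust -10): 0 + -10 = 0 (clamped to 0)
  Event 11 (sale 10): sell min(10,0)=0. stock: 0 - 0 = 0. total_sold = 17
  Event 12 (sale 16): sell min(16,0)=0. stock: 0 - 0 = 0. total_sold = 17
  Event 13 (adjust -8): 0 + -8 = 0 (clamped to 0)
  Event 14 (sale 9): sell min(9,0)=0. stock: 0 - 0 = 0. total_sold = 17
  Event 15 (sale 5): sell min(5,0)=0. stock: 0 - 0 = 0. total_sold = 17
  Event 16 (sale 19): sell min(19,0)=0. stock: 0 - 0 = 0. total_sold = 17
Final: stock = 0, total_sold = 17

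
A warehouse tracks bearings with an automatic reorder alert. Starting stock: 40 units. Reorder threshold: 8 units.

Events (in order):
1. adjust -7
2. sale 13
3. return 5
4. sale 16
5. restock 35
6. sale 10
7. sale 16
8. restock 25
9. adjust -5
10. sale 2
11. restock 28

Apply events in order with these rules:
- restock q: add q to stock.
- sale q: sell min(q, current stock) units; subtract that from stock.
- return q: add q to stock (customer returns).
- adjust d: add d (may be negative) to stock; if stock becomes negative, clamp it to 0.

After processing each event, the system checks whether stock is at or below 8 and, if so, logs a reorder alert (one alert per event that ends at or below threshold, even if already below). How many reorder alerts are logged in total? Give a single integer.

Answer: 0

Derivation:
Processing events:
Start: stock = 40
  Event 1 (adjust -7): 40 + -7 = 33
  Event 2 (sale 13): sell min(13,33)=13. stock: 33 - 13 = 20. total_sold = 13
  Event 3 (return 5): 20 + 5 = 25
  Event 4 (sale 16): sell min(16,25)=16. stock: 25 - 16 = 9. total_sold = 29
  Event 5 (restock 35): 9 + 35 = 44
  Event 6 (sale 10): sell min(10,44)=10. stock: 44 - 10 = 34. total_sold = 39
  Event 7 (sale 16): sell min(16,34)=16. stock: 34 - 16 = 18. total_sold = 55
  Event 8 (restock 25): 18 + 25 = 43
  Event 9 (adjust -5): 43 + -5 = 38
  Event 10 (sale 2): sell min(2,38)=2. stock: 38 - 2 = 36. total_sold = 57
  Event 11 (restock 28): 36 + 28 = 64
Final: stock = 64, total_sold = 57

Checking against threshold 8:
  After event 1: stock=33 > 8
  After event 2: stock=20 > 8
  After event 3: stock=25 > 8
  After event 4: stock=9 > 8
  After event 5: stock=44 > 8
  After event 6: stock=34 > 8
  After event 7: stock=18 > 8
  After event 8: stock=43 > 8
  After event 9: stock=38 > 8
  After event 10: stock=36 > 8
  After event 11: stock=64 > 8
Alert events: []. Count = 0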